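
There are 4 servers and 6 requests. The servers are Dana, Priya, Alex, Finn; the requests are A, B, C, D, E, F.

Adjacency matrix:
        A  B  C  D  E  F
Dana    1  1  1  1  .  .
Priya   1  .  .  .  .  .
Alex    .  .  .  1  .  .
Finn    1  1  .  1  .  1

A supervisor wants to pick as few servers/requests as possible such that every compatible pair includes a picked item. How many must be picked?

4

{Dana, Priya, Alex, Finn} is a vertex cover of size 4: every edge has an endpoint in this set.
No smaller cover exists because Dana–C, Priya–A, Alex–D, Finn–B is a matching of size 4, and a cover must include an endpoint of each of these disjoint edges (König's theorem).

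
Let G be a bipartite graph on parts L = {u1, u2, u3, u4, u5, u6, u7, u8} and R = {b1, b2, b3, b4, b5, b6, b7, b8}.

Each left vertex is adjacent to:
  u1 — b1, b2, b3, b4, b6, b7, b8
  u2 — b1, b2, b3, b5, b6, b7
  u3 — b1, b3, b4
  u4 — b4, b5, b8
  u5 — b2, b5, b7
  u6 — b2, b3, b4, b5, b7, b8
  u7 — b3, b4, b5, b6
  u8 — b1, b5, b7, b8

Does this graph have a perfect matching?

For example, pair u1–b7, u2–b1, u3–b3, u4–b8, u5–b2, u6–b4, u7–b6, u8–b5.
Every left vertex is matched, so this is a perfect matching.

Yes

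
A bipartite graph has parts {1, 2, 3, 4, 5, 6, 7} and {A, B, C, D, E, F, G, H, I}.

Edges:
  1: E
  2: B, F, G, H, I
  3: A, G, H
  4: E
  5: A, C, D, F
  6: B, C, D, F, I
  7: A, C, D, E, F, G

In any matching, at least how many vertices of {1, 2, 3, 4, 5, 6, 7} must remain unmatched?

1

A valid assignment of size 6: 1→E, 2→B, 3→H, 5→C, 6→F, 7→G.
The set {1, 4} has only 1 neighbour ({E}), so by Hall's theorem at most 6 of the 7 left vertices can be matched.
That matches 6 of the 7, leaving 1 unmatched; no matching can do better.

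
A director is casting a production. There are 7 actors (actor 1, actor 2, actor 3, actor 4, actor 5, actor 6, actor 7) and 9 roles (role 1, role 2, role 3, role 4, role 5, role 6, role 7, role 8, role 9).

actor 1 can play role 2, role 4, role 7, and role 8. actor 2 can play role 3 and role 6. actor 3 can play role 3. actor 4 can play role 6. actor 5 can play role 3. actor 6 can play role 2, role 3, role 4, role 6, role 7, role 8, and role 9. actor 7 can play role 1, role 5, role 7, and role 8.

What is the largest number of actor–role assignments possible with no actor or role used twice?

5

A valid assignment of size 5: actor 1–role 8, actor 2–role 6, actor 3–role 3, actor 6–role 7, actor 7–role 5.
The set {actor 2, actor 3, actor 4, actor 5} has only 2 neighbours ({role 3, role 6}), so by Hall's theorem at most 5 of the 7 actors can be matched.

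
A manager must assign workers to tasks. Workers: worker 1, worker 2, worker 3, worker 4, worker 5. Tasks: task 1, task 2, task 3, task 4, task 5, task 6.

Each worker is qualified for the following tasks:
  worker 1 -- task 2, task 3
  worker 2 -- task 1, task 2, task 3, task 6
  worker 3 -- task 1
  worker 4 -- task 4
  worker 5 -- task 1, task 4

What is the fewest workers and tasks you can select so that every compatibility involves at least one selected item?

4

The 4 edges worker 1–task 3, worker 2–task 2, worker 3–task 1, worker 4–task 4 form a matching, so any vertex cover needs at least 4 vertices (one per matched edge).
Conversely {worker 1, worker 2, task 1, task 4} meets every edge and has exactly 4 vertices, so 4 is optimal.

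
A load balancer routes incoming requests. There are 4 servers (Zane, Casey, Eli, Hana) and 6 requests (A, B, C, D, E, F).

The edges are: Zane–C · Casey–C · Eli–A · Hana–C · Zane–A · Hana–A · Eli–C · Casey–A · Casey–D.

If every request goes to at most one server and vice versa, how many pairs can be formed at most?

For example, pair Zane→A, Casey→D, Eli→C.
The set {Zane, Eli, Hana} has only 2 neighbours ({A, C}), so by Hall's theorem at most 3 of the 4 servers can be matched.

3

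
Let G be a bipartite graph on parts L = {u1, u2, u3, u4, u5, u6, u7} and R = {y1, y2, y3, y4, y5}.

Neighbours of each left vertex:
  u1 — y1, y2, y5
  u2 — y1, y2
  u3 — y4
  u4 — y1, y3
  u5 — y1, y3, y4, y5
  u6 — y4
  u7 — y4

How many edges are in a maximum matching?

A valid assignment of size 5: u1-y5, u2-y2, u3-y4, u4-y1, u5-y3.
The set {u3, u6, u7} has only 1 neighbour ({y4}), so by Hall's theorem at most 5 of the 7 left vertices can be matched.

5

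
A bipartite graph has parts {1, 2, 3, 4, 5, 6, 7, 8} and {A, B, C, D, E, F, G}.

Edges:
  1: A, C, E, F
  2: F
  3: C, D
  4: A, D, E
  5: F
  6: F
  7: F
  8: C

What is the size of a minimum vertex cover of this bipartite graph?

5

A maximum matching has 5 edges (e.g. 1–E, 2–F, 3–D, 4–A, 8–C).
By König's theorem the minimum vertex cover has the same size. One such cover is {1, 3, 4, 8, F}.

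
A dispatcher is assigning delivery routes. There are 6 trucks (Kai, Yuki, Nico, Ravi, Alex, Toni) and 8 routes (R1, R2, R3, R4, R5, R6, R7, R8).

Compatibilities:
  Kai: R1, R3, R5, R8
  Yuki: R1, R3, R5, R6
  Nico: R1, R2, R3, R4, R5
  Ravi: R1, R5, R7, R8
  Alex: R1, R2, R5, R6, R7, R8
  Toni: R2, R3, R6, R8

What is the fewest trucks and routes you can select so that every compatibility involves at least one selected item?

A maximum matching has 6 edges (e.g. Kai–R5, Yuki–R6, Nico–R3, Ravi–R7, Alex–R2, Toni–R8).
By König's theorem the minimum vertex cover has the same size. One such cover is {Kai, Yuki, Nico, Ravi, Alex, Toni}.

6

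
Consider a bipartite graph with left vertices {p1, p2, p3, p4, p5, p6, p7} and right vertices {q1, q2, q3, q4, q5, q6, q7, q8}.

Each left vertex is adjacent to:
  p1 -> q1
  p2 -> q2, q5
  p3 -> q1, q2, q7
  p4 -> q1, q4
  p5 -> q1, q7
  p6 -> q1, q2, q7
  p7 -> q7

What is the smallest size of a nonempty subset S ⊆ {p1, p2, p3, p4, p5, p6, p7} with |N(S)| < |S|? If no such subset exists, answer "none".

3

Take S = {p1, p5, p7}. Its neighbourhood is {q1, q7}, so |N(S)| = 2 < |S| = 3.
Every subset of size less than 3 has at least as many neighbours as members, so 3 is the minimum.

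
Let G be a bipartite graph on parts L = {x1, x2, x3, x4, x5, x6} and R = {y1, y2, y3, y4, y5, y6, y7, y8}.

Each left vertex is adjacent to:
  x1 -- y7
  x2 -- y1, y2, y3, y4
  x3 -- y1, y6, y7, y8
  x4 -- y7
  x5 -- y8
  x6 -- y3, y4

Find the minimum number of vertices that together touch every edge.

{x2, x3, x5, x6, y7} is a vertex cover of size 5: every edge has an endpoint in this set.
No smaller cover exists because x1–y7, x2–y1, x3–y6, x5–y8, x6–y3 is a matching of size 5, and a cover must include an endpoint of each of these disjoint edges (König's theorem).

5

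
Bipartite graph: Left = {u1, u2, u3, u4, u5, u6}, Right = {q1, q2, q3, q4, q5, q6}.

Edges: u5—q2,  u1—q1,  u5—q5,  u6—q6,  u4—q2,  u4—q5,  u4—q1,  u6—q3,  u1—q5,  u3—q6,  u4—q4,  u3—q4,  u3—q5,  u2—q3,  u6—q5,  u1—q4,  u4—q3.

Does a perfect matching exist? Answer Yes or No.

For example, pair u1–q4, u2–q3, u3–q5, u4–q1, u5–q2, u6–q6.
All 6 left vertices are covered.

Yes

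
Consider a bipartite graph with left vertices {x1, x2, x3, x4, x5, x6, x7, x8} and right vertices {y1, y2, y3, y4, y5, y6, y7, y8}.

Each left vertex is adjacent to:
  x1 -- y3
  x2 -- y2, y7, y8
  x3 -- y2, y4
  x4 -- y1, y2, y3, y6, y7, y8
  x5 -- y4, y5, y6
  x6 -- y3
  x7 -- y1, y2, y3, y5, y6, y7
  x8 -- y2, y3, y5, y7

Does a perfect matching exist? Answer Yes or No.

The set {x1, x6} has only 1 neighbour ({y3}), so by Hall's theorem at most 7 of the 8 left vertices can be matched.
Hence no matching covers every left vertex.

No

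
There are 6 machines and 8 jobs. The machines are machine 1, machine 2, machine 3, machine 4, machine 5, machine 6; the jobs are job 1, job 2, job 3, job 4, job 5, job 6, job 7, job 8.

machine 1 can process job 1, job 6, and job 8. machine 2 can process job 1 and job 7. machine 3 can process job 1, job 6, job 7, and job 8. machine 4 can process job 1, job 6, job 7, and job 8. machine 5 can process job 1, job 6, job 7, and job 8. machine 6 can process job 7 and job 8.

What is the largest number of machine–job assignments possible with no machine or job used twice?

4

For example, pair machine 1→job 8, machine 2→job 7, machine 3→job 1, machine 4→job 6.
The set {machine 1, machine 2, machine 3, machine 4, machine 5, machine 6} has only 4 neighbours ({job 1, job 6, job 7, job 8}), so by Hall's theorem at most 4 of the 6 machines can be matched.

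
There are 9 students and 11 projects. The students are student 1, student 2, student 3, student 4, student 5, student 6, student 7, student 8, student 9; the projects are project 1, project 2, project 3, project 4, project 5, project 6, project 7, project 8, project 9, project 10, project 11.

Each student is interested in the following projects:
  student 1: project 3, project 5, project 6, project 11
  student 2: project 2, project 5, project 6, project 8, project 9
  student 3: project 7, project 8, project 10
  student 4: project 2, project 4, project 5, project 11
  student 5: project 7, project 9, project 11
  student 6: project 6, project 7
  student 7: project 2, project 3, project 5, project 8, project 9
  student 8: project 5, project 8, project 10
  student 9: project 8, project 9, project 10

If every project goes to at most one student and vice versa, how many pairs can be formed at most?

9

One maximum matching: student 1-project 5, student 2-project 2, student 3-project 10, student 4-project 4, student 5-project 7, student 6-project 6, student 7-project 3, student 8-project 8, student 9-project 9.
All 9 students are matched, so no larger matching exists.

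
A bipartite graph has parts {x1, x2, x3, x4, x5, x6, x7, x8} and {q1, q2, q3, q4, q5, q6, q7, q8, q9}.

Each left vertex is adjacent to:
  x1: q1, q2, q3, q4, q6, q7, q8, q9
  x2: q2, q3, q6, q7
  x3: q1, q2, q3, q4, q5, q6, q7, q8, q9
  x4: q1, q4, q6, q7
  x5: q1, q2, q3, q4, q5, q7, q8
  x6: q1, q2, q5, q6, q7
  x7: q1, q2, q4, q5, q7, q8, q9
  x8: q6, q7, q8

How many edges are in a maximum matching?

8

For example, pair x1–q3, x2–q2, x3–q9, x4–q1, x5–q7, x6–q6, x7–q4, x8–q8.
All 8 left vertices are matched, so no larger matching exists.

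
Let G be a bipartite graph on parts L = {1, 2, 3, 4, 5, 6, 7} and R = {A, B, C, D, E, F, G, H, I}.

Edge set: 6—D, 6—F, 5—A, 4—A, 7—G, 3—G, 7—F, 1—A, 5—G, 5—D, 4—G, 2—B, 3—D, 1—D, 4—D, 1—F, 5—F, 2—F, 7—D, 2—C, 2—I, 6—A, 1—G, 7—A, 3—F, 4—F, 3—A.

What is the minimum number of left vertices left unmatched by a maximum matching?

A valid assignment of size 5: 1→G, 2→B, 3→A, 4→D, 5→F.
The set {1, 3, 4, 5, 6, 7} has only 4 neighbours ({A, D, F, G}), so by Hall's theorem at most 5 of the 7 left vertices can be matched.
That matches 5 of the 7, leaving 2 unmatched; no matching can do better.

2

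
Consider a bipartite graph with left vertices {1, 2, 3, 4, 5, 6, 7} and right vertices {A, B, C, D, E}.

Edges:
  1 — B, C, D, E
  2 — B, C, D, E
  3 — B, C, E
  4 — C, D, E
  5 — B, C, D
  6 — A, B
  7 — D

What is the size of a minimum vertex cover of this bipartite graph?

5

A maximum matching has 5 edges (e.g. 1–D, 2–B, 3–C, 4–E, 6–A).
By König's theorem the minimum vertex cover has the same size. One such cover is {6, B, C, D, E}.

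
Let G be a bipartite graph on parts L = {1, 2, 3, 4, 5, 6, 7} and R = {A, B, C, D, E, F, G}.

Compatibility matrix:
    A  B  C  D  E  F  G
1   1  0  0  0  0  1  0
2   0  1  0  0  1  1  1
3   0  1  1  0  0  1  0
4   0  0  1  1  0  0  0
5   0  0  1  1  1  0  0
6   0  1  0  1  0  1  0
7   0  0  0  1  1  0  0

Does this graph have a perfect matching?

Yes

One maximum matching: 1→A, 2→G, 3→F, 4→D, 5→C, 6→B, 7→E.
All 7 left vertices are covered.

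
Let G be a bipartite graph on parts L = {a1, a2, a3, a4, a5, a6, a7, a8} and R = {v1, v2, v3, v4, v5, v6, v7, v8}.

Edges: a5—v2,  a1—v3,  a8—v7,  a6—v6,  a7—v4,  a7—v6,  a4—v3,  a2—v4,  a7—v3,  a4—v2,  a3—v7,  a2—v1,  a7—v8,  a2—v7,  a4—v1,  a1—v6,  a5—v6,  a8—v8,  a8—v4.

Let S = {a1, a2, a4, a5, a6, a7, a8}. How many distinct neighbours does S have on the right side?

7

The union of neighbours of {a1, a2, a4, a5, a6, a7, a8} is {v1, v2, v3, v4, v6, v7, v8}, which has 7 elements.
Since |N(S)| = 7 ≥ |S| = 7, Hall's condition holds for this subset.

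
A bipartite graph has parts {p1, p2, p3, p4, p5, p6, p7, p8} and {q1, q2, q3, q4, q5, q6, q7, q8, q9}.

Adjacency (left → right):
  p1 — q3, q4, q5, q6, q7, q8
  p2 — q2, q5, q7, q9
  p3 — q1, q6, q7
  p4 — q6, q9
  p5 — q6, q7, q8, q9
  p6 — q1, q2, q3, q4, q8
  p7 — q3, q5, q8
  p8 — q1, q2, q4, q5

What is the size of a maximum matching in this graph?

8

A valid assignment of size 8: p1→q4, p2→q5, p3→q6, p4→q9, p5→q7, p6→q1, p7→q8, p8→q2.
All 8 left vertices are matched, so no larger matching exists.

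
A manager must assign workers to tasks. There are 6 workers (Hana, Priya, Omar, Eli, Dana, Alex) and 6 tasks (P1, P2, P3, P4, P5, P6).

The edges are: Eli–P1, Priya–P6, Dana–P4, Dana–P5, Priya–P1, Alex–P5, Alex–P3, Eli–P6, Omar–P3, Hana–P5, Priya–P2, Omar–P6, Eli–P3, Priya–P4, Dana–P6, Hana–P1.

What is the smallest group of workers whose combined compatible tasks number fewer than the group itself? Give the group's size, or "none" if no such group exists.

none

A matching saturating every worker exists, for instance Hana→P1, Priya→P2, Omar→P3, Eli→P6, Dana→P4, Alex→P5.
By Hall's marriage theorem, this means |N(S)| ≥ |S| for every subset S, so no violating subset exists.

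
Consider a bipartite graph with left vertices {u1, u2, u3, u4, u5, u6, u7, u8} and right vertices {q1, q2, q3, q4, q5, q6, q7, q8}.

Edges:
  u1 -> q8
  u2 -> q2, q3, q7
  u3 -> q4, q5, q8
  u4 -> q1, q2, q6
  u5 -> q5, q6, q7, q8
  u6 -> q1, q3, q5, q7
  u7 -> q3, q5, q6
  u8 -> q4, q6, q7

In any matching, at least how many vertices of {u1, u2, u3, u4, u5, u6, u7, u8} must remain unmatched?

0

For example, pair u1→q8, u2→q2, u3→q4, u4→q1, u5→q7, u6→q3, u7→q5, u8→q6.
All 8 left vertices are matched, so no larger matching exists.
That matches 8 of the 8, leaving 0 unmatched; no matching can do better.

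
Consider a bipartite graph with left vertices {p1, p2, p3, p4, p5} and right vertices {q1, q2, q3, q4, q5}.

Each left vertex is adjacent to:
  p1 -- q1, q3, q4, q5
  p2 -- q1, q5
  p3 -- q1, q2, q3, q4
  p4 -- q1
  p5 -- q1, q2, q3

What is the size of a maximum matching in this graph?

5

A valid assignment of size 5: p1-q3, p2-q5, p3-q4, p4-q1, p5-q2.
All 5 left vertices are matched, so no larger matching exists.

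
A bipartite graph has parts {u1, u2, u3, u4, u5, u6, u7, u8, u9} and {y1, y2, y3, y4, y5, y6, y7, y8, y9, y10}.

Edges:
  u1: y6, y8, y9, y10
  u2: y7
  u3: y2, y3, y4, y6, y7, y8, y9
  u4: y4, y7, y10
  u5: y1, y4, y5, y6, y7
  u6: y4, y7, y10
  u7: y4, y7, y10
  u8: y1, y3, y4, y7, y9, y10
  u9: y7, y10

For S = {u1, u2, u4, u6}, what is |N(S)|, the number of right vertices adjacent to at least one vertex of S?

The union of neighbours of {u1, u2, u4, u6} is {y4, y6, y7, y8, y9, y10}, which has 6 elements.
Since |N(S)| = 6 ≥ |S| = 4, Hall's condition holds for this subset.

6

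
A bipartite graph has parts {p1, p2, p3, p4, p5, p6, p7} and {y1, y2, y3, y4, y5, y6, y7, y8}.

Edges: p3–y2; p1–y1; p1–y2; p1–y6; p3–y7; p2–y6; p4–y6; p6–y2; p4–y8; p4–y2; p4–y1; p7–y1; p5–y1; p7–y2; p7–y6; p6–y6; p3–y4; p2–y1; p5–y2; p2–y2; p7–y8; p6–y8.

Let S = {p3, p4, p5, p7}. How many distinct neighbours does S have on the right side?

The union of neighbours of {p3, p4, p5, p7} is {y1, y2, y4, y6, y7, y8}, which has 6 elements.
Since |N(S)| = 6 ≥ |S| = 4, Hall's condition holds for this subset.

6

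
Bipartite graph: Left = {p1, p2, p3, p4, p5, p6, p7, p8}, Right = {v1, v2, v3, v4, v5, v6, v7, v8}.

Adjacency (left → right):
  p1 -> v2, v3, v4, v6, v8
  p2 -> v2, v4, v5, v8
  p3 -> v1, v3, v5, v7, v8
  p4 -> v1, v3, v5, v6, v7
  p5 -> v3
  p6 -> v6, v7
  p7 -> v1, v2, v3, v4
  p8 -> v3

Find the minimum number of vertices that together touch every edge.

A maximum matching has 7 edges (e.g. p1–v6, p2–v8, p3–v5, p4–v1, p5–v3, p6–v7, p7–v2).
By König's theorem the minimum vertex cover has the same size. One such cover is {p1, p2, p3, p4, p6, p7, v3}.

7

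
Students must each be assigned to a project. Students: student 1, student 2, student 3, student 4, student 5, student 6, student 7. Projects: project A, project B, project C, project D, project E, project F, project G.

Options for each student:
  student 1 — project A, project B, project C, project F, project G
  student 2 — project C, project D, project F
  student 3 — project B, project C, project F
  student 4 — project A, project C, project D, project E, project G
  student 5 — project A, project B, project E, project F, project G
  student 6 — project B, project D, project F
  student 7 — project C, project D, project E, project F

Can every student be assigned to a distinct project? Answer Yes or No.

For example, pair student 1→project A, student 2→project F, student 3→project B, student 4→project C, student 5→project G, student 6→project D, student 7→project E.
All 7 students are covered.

Yes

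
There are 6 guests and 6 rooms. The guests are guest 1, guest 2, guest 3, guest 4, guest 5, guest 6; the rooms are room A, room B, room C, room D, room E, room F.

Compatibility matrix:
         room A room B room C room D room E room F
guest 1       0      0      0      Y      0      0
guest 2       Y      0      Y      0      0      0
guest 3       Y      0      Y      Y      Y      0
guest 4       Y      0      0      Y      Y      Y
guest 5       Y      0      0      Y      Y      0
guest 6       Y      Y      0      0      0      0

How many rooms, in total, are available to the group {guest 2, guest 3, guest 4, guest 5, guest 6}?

The union of neighbours of {guest 2, guest 3, guest 4, guest 5, guest 6} is {room A, room B, room C, room D, room E, room F}, which has 6 elements.
Since |N(S)| = 6 ≥ |S| = 5, Hall's condition holds for this subset.

6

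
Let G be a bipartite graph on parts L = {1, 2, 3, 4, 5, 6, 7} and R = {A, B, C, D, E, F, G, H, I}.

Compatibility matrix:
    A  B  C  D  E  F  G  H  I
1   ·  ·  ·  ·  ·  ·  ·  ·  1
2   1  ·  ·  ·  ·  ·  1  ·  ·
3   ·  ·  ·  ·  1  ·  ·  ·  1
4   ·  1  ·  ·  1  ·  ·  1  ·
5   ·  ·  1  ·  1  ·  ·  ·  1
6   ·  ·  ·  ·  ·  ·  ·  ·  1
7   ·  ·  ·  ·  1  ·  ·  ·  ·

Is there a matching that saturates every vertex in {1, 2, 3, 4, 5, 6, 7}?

The set {1, 3, 6, 7} has only 2 neighbours ({E, I}), so by Hall's theorem at most 5 of the 7 left vertices can be matched.
Hence no matching covers every left vertex.

No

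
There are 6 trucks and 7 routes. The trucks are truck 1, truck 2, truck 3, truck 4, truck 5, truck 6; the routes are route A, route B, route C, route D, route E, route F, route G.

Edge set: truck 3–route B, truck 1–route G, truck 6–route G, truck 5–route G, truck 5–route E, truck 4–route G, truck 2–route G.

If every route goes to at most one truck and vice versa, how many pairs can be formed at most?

For example, pair truck 1-route G, truck 3-route B, truck 5-route E.
The set {truck 1, truck 2, truck 4, truck 6} has only 1 neighbour ({route G}), so by Hall's theorem at most 3 of the 6 trucks can be matched.

3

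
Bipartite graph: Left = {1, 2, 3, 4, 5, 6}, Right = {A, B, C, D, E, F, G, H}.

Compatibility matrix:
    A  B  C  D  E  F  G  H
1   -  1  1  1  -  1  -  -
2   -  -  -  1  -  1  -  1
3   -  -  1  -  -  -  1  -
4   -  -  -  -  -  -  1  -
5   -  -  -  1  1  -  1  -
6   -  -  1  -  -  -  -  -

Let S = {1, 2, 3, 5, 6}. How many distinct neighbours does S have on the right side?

The union of neighbours of {1, 2, 3, 5, 6} is {B, C, D, E, F, G, H}, which has 7 elements.
Since |N(S)| = 7 ≥ |S| = 5, Hall's condition holds for this subset.

7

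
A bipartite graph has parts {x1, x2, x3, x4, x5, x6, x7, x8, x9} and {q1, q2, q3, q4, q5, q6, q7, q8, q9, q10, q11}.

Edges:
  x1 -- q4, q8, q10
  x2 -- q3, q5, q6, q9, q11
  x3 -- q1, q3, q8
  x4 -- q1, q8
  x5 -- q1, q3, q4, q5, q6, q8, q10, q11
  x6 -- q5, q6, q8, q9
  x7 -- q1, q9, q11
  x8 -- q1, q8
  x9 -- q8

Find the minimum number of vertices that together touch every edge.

{x1, x2, x3, x5, x6, x7, q1, q8} is a vertex cover of size 8: every edge has an endpoint in this set.
No smaller cover exists because x1–q10, x2–q9, x3–q3, x4–q1, x5–q6, x6–q5, x7–q11, x8–q8 is a matching of size 8, and a cover must include an endpoint of each of these disjoint edges (König's theorem).

8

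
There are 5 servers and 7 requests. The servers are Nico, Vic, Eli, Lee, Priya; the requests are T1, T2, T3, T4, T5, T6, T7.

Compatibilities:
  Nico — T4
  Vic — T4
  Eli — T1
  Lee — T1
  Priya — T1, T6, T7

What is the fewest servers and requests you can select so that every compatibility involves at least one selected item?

The 3 edges Nico–T4, Eli–T1, Priya–T7 form a matching, so any vertex cover needs at least 3 vertices (one per matched edge).
Conversely {Priya, T1, T4} meets every edge and has exactly 3 vertices, so 3 is optimal.

3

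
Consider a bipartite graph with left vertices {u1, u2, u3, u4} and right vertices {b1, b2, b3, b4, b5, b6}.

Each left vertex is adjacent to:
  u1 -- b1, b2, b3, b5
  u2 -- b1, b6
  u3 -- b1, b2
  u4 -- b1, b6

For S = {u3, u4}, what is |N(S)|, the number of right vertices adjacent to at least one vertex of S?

3

The union of neighbours of {u3, u4} is {b1, b2, b6}, which has 3 elements.
Since |N(S)| = 3 ≥ |S| = 2, Hall's condition holds for this subset.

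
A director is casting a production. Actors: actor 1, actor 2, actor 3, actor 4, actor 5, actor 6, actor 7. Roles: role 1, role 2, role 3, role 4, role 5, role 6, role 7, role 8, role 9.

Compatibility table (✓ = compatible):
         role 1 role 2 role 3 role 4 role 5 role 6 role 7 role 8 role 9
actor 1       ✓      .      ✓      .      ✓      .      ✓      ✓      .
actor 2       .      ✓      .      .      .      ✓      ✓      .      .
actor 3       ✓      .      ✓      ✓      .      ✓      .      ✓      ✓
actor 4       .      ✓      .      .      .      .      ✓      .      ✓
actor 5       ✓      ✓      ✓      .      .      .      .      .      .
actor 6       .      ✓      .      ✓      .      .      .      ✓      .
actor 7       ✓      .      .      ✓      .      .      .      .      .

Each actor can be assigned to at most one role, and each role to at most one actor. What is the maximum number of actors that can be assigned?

7

A valid assignment of size 7: actor 1→role 7, actor 2→role 2, actor 3→role 8, actor 4→role 9, actor 5→role 3, actor 6→role 4, actor 7→role 1.
All 7 actors are matched, so no larger matching exists.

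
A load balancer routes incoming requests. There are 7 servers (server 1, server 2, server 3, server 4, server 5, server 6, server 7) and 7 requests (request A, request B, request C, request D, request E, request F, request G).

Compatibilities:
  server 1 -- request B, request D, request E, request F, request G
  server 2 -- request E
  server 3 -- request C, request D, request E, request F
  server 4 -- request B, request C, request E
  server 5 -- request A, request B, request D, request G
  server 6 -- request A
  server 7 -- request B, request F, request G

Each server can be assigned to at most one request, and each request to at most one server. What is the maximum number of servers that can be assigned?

7

One maximum matching: server 1-request G, server 2-request E, server 3-request C, server 4-request B, server 5-request D, server 6-request A, server 7-request F.
All 7 servers are matched, so no larger matching exists.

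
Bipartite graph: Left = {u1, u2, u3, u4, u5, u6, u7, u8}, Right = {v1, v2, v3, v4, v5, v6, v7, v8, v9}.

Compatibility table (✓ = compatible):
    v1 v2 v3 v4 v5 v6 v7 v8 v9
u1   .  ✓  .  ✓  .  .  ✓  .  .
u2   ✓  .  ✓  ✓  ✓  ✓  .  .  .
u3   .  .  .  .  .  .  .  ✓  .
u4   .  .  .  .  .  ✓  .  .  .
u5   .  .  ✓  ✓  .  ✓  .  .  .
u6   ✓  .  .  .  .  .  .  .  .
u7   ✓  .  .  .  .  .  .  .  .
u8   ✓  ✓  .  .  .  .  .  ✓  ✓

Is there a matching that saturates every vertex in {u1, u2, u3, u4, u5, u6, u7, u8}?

No

The set {u6, u7} has only 1 neighbour ({v1}), so by Hall's theorem at most 7 of the 8 left vertices can be matched.
Hence no matching covers every left vertex.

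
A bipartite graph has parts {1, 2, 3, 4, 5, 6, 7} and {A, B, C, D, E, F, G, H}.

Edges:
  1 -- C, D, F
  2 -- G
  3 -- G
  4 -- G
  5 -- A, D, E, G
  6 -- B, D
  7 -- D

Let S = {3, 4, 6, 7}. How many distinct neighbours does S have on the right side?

The union of neighbours of {3, 4, 6, 7} is {B, D, G}, which has 3 elements.
Since |N(S)| = 3 < |S| = 4, Hall's condition fails for this subset.

3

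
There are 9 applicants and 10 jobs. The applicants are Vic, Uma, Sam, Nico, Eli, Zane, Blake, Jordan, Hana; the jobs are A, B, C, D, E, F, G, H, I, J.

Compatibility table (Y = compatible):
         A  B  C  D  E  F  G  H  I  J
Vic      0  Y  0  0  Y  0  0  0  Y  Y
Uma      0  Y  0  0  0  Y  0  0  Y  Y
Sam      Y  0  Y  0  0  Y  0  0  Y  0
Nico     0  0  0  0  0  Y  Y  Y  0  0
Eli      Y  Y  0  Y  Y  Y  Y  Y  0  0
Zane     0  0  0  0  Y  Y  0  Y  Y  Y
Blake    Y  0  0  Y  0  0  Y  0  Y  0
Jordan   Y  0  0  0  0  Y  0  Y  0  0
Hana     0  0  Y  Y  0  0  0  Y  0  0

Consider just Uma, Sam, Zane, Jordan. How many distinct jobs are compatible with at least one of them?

The union of neighbours of {Uma, Sam, Zane, Jordan} is {A, B, C, E, F, H, I, J}, which has 8 elements.
Since |N(S)| = 8 ≥ |S| = 4, Hall's condition holds for this subset.

8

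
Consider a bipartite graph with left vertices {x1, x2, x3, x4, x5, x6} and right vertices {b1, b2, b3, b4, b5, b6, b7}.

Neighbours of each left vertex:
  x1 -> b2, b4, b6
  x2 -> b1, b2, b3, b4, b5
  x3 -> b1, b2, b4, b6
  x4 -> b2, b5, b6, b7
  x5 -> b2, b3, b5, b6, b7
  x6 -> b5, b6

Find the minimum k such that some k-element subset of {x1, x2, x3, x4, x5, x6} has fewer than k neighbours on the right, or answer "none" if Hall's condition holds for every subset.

none

A matching saturating every left vertex exists, for instance x1→b2, x2→b1, x3→b4, x4→b6, x5→b7, x6→b5.
By Hall's marriage theorem, this means |N(S)| ≥ |S| for every subset S, so no violating subset exists.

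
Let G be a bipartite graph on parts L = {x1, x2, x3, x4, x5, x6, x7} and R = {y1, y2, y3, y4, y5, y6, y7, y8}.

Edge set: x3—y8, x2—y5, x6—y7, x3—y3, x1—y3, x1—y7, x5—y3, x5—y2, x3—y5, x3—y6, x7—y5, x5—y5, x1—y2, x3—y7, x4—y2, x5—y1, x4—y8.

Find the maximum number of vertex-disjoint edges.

6

For example, pair x1-y2, x2-y5, x3-y6, x4-y8, x5-y3, x6-y7.
The set {x2, x7} has only 1 neighbour ({y5}), so by Hall's theorem at most 6 of the 7 left vertices can be matched.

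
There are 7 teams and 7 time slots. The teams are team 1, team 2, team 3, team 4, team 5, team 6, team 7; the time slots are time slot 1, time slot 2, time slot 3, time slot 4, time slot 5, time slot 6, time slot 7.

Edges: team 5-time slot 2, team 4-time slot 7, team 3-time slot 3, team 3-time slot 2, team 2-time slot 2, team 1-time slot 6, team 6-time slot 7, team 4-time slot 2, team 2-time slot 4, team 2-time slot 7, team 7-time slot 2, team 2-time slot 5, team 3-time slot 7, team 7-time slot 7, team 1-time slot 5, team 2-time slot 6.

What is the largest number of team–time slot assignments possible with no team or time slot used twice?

For example, pair team 1→time slot 6, team 2→time slot 5, team 3→time slot 3, team 4→time slot 7, team 5→time slot 2.
The set {team 4, team 5, team 6, team 7} has only 2 neighbours ({time slot 2, time slot 7}), so by Hall's theorem at most 5 of the 7 teams can be matched.

5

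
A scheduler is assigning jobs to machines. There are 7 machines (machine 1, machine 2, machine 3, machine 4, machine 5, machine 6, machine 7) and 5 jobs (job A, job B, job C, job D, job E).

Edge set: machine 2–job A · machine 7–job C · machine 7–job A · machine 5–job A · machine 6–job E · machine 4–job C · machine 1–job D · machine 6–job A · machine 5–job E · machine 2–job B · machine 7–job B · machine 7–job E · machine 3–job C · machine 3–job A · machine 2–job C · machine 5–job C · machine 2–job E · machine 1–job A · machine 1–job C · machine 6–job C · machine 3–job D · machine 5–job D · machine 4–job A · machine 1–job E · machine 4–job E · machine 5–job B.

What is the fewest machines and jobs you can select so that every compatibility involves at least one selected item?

5

{job A, job B, job C, job D, job E} is a vertex cover of size 5: every edge has an endpoint in this set.
No smaller cover exists because machine 1–job C, machine 2–job B, machine 3–job A, machine 4–job E, machine 5–job D is a matching of size 5, and a cover must include an endpoint of each of these disjoint edges (König's theorem).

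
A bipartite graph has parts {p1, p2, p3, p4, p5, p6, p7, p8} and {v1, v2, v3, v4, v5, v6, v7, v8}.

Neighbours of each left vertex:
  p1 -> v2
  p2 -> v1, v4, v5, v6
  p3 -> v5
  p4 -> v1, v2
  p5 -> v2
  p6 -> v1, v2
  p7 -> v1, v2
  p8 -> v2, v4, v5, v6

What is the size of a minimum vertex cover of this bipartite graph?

A maximum matching has 5 edges (e.g. p1–v2, p2–v4, p3–v5, p4–v1, p8–v6).
By König's theorem the minimum vertex cover has the same size. One such cover is {p2, p3, p8, v1, v2}.

5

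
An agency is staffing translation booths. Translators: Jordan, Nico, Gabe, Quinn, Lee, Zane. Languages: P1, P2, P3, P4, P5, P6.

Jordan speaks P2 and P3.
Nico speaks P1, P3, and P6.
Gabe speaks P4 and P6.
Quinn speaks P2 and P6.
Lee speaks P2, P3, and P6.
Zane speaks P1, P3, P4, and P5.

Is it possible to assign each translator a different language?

Yes

For example, pair Jordan→P3, Nico→P1, Gabe→P4, Quinn→P2, Lee→P6, Zane→P5.
All 6 translators are covered.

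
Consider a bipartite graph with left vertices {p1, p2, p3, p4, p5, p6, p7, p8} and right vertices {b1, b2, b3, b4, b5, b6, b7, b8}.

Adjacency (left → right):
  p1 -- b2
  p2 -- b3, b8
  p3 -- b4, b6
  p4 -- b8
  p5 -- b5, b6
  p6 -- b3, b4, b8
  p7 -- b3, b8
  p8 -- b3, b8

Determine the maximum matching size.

For example, pair p1-b2, p2-b3, p3-b6, p4-b8, p5-b5, p6-b4.
The set {p2, p4, p7, p8} has only 2 neighbours ({b3, b8}), so by Hall's theorem at most 6 of the 8 left vertices can be matched.

6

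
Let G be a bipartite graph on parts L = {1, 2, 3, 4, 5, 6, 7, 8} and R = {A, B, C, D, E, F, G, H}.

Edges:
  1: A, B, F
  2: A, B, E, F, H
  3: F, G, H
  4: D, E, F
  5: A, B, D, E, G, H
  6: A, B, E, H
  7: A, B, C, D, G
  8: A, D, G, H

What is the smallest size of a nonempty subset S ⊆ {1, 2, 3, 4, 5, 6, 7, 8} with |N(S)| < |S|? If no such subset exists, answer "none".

A matching saturating every left vertex exists, for instance 1→B, 2→A, 3→F, 4→D, 5→H, 6→E, 7→C, 8→G.
By Hall's marriage theorem, this means |N(S)| ≥ |S| for every subset S, so no violating subset exists.

none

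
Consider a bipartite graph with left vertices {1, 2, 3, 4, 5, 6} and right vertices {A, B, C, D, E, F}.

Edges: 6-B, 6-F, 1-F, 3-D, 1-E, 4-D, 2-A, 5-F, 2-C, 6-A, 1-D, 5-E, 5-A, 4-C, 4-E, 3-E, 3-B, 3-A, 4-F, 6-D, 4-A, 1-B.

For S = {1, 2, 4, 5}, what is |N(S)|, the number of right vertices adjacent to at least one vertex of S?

The union of neighbours of {1, 2, 4, 5} is {A, B, C, D, E, F}, which has 6 elements.
Since |N(S)| = 6 ≥ |S| = 4, Hall's condition holds for this subset.

6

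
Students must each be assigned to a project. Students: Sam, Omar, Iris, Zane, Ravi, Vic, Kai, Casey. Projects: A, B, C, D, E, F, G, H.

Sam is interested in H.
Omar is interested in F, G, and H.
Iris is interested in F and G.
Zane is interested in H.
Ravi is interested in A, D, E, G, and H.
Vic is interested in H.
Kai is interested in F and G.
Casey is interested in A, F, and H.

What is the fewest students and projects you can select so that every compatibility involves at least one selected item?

The 5 edges Sam–H, Omar–G, Iris–F, Ravi–E, Casey–A form a matching, so any vertex cover needs at least 5 vertices (one per matched edge).
Conversely {Ravi, Casey, F, G, H} meets every edge and has exactly 5 vertices, so 5 is optimal.

5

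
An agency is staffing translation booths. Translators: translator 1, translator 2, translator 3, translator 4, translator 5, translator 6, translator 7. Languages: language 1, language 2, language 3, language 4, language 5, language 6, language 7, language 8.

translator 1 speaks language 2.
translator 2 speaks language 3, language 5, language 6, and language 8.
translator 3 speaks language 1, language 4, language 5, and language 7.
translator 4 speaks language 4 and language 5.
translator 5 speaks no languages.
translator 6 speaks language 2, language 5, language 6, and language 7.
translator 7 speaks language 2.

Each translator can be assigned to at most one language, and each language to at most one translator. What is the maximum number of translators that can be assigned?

A valid assignment of size 5: translator 1→language 2, translator 2→language 8, translator 3→language 4, translator 4→language 5, translator 6→language 7.
The set {translator 1, translator 5, translator 7} has only 1 neighbour ({language 2}), so by Hall's theorem at most 5 of the 7 translators can be matched.

5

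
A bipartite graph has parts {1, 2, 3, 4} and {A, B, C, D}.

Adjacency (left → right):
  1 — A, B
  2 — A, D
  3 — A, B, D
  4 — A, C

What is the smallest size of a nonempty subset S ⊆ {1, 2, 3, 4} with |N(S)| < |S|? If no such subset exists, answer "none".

A matching saturating every left vertex exists, for instance 1→A, 2→D, 3→B, 4→C.
By Hall's marriage theorem, this means |N(S)| ≥ |S| for every subset S, so no violating subset exists.

none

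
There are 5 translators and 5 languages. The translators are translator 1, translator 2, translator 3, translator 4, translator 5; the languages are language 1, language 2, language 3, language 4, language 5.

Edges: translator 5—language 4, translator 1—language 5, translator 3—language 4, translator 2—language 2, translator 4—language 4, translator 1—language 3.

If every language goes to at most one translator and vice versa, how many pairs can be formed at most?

3

One maximum matching: translator 1-language 3, translator 2-language 2, translator 3-language 4.
The set {translator 3, translator 4, translator 5} has only 1 neighbour ({language 4}), so by Hall's theorem at most 3 of the 5 translators can be matched.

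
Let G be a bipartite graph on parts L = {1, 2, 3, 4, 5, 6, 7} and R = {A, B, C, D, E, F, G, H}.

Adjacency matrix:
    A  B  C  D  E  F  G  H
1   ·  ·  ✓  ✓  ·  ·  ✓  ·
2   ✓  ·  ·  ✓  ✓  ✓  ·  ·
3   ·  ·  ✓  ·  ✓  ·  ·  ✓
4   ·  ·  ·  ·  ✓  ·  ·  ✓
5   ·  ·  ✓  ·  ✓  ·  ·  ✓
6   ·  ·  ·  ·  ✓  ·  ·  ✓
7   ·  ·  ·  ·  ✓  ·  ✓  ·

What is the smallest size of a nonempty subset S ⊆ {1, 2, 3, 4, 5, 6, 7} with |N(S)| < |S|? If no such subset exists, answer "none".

4

Take S = {3, 4, 5, 6}. Its neighbourhood is {C, E, H}, so |N(S)| = 3 < |S| = 4.
Every subset of size less than 4 has at least as many neighbours as members, so 4 is the minimum.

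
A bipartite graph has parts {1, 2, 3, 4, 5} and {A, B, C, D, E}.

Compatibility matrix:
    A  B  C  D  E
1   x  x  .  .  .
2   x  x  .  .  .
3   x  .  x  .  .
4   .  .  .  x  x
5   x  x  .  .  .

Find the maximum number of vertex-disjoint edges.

For example, pair 1–A, 2–B, 3–C, 4–E.
The set {1, 2, 5} has only 2 neighbours ({A, B}), so by Hall's theorem at most 4 of the 5 left vertices can be matched.

4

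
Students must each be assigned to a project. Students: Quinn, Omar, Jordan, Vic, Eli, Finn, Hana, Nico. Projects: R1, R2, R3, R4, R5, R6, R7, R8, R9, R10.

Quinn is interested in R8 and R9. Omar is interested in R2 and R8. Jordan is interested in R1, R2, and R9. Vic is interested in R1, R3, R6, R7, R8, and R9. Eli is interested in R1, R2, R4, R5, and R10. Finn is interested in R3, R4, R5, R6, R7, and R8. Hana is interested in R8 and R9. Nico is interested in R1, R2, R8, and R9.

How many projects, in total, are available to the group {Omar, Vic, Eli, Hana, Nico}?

10

The union of neighbours of {Omar, Vic, Eli, Hana, Nico} is {R1, R2, R3, R4, R5, R6, R7, R8, R9, R10}, which has 10 elements.
Since |N(S)| = 10 ≥ |S| = 5, Hall's condition holds for this subset.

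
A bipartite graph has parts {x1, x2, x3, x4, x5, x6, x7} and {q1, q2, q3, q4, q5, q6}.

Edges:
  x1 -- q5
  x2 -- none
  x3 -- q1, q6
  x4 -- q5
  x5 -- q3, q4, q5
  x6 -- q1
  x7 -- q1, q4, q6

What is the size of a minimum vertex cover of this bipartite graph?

5

{x3, x5, x6, x7, q5} is a vertex cover of size 5: every edge has an endpoint in this set.
No smaller cover exists because x1–q5, x3–q6, x5–q3, x6–q1, x7–q4 is a matching of size 5, and a cover must include an endpoint of each of these disjoint edges (König's theorem).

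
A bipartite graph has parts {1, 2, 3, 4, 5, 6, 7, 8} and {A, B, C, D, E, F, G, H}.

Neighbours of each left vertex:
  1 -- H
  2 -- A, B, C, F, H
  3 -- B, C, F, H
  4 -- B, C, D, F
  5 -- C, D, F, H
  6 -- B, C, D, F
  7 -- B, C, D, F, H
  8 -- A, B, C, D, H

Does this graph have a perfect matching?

The set {1, 2, 3, 4, 5, 6, 7, 8} has only 6 neighbours ({A, B, C, D, F, H}), so by Hall's theorem at most 6 of the 8 left vertices can be matched.
Hence no matching covers every left vertex.

No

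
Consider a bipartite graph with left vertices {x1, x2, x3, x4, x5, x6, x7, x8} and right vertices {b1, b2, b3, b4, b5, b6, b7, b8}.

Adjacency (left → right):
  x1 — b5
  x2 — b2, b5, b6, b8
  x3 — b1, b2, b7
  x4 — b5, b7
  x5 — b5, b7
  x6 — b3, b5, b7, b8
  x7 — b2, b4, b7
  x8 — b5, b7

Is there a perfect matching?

The set {x1, x4, x5, x8} has only 2 neighbours ({b5, b7}), so by Hall's theorem at most 6 of the 8 left vertices can be matched.
Hence no matching covers every left vertex.

No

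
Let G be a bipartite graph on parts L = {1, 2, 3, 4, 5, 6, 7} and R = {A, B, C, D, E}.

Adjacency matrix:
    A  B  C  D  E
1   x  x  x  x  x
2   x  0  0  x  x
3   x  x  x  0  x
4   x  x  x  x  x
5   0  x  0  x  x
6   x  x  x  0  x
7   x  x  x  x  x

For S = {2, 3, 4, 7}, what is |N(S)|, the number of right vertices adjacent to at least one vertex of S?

The union of neighbours of {2, 3, 4, 7} is {A, B, C, D, E}, which has 5 elements.
Since |N(S)| = 5 ≥ |S| = 4, Hall's condition holds for this subset.

5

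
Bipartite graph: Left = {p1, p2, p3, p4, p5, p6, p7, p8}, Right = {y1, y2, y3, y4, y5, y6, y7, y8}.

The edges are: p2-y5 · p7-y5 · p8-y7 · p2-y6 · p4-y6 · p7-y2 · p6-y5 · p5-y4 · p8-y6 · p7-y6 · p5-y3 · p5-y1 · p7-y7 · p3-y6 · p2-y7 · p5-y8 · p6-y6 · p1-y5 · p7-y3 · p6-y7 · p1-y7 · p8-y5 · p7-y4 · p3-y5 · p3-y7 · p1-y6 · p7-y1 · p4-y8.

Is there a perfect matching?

The set {p1, p2, p3, p6, p8} has only 3 neighbours ({y5, y6, y7}), so by Hall's theorem at most 6 of the 8 left vertices can be matched.
Hence no matching covers every left vertex.

No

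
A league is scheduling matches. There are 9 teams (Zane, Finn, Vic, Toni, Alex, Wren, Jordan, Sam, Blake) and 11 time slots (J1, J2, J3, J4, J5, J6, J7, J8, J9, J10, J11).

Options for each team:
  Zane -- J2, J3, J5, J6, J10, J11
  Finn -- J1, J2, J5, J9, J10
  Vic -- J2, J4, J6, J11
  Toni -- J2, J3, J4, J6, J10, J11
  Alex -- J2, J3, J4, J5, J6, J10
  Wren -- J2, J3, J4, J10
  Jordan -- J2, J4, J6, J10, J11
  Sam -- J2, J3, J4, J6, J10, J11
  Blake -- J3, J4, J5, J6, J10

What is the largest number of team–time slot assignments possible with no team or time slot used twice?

8

One maximum matching: Zane→J5, Finn→J9, Vic→J11, Toni→J3, Alex→J10, Wren→J4, Jordan→J2, Sam→J6.
The set {Zane, Vic, Toni, Alex, Wren, Jordan, Sam, Blake} has only 7 neighbours ({J10, J11, J2, J3, J4, J5, J6}), so by Hall's theorem at most 8 of the 9 teams can be matched.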